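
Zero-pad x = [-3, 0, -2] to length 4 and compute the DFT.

Original 3-point DFT: [-5, -2.0000-1.7321i, -2.0000+1.7321i]
Zero-padded 4-point DFT provides frequency interpolation.

DFT_4([x, 0, ...]) = [-5, -1, -5, -1]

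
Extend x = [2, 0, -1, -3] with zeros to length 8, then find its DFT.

Original 4-point DFT: [-2, 3-3i, 4, 3+3i]
Zero-padded 8-point DFT provides frequency interpolation.

DFT_8([x, 0, ...]) = [-2, 4.1213+3.1213i, 3-3i, -0.1213+1.1213i, 4, -0.1213-1.1213i, 3+3i, 4.1213-3.1213i]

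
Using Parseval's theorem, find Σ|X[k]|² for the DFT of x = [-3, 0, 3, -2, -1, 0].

Parseval: Σ|x[n]|² = (1/N)Σ|X[k]|², so Σ|X[k]|² = N·Σ|x[n]|² = 6·23.0000

Σ|X[k]|² = N·Σ|x[n]|² = 6·23.0000 = 138.0000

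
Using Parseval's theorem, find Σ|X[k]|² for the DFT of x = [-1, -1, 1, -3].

Parseval: Σ|x[n]|² = (1/N)Σ|X[k]|², so Σ|X[k]|² = N·Σ|x[n]|² = 4·12.0000

Σ|X[k]|² = N·Σ|x[n]|² = 4·12.0000 = 48.0000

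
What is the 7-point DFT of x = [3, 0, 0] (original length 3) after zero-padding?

Original 3-point DFT: [3, 3, 3]
Zero-padded 7-point DFT provides frequency interpolation.

DFT_7([x, 0, ...]) = [3, 3, 3, 3, 3, 3, 3]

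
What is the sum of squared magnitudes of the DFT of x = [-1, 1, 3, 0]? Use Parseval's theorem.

Parseval: Σ|x[n]|² = (1/N)Σ|X[k]|², so Σ|X[k]|² = N·Σ|x[n]|² = 4·11.0000

Σ|X[k]|² = N·Σ|x[n]|² = 4·11.0000 = 44.0000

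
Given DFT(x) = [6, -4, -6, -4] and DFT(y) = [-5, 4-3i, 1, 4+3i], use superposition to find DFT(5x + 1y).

By linearity: DFT(5x + 1y) = 5·DFT(x) + 1·DFT(y)
= 5·[6, -4, -6, -4] + 1·[-5, 4-3i, 1, 4+3i]

Computing element-wise:
Z[0] = 5·(6) + 1·(-5) = 25
Z[1] = 5·(-4) + 1·(4-3i) = -16-3i
Z[2] = 5·(-6) + 1·(1) = -29
Z[3] = 5·(-4) + 1·(4+3i) = -16+3i

DFT(5x + 1y) = 5·X + 1·Y = [25, -16-3i, -29, -16+3i]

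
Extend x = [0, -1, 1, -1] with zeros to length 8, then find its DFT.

Original 4-point DFT: [-1, -1, 3, -1]
Zero-padded 8-point DFT provides frequency interpolation.

DFT_8([x, 0, ...]) = [-1, 0.4142i, -1, 2.4142i, 3, -2.4142i, -1, -0.4142i]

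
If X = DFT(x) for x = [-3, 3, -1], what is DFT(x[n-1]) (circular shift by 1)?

Time shift by 1: X_shifted[k] = ω_3^(1k) · X[k]
Shifted x = [-1, -3, 3]

DFT(x[n-1]) = [-1, -1.0000+5.1962i, -1.0000-5.1962i]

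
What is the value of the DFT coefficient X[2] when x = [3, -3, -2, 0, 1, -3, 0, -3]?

X[2] = Σ(n=0 to 7) x[n] · ω_8^(2n) where ω_8 = e^(-2πi/8)
= (3)·ω_8^0 + (-3)·ω_8^2 + (-2)·ω_8^4 + (0)·ω_8^6 + (1)·ω_8^8 + (-3)·ω_8^10 + (0)·ω_8^12 + (-3)·ω_8^14

X[2] = 6+3i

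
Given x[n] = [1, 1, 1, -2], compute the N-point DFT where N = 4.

X[k] = Σ(n=0 to 3) x[n] · ω_4^(nk)
where ω_4 = e^(-2πi/4)

Computing each X[k]:
X[0] = 1
X[1] = -3i
X[2] = 3
X[3] = 3i

X = [1, -3i, 3, 3i]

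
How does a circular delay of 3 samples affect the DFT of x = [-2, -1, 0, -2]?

Time shift by 3: X_shifted[k] = ω_4^(3k) · X[k]
Shifted x = [-1, 0, -2, -2]

DFT(x[n-3]) = [-5, 1-2i, -1, 1+2i]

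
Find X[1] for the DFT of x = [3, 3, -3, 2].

X[1] = Σ(n=0 to 3) x[n] · ω_4^(1n) where ω_4 = e^(-2πi/4)
= (3)·ω_4^0 + (3)·ω_4^1 + (-3)·ω_4^2 + (2)·ω_4^3

X[1] = 6-1i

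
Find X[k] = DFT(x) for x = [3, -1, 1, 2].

X[k] = Σ(n=0 to 3) x[n] · ω_4^(nk)
where ω_4 = e^(-2πi/4)

Computing each X[k]:
X[0] = 5
X[1] = 2+3i
X[2] = 3
X[3] = 2-3i

X = [5, 2+3i, 3, 2-3i]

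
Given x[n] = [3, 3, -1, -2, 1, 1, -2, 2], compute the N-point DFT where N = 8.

X[k] = Σ(n=0 to 7) x[n] · ω_8^(nk)
where ω_8 = e^(-2πi/8)

Computing each X[k]:
X[0] = 5
X[1] = 6.2426+0.4142i
X[2] = 7-4i
X[3] = -2.2426+2.4142i
X[4] = -3
X[5] = -2.2426-2.4142i
X[6] = 7+4i
X[7] = 6.2426-0.4142i

X = [5, 6.2426+0.4142i, 7-4i, -2.2426+2.4142i, -3, -2.2426-2.4142i, 7+4i, 6.2426-0.4142i]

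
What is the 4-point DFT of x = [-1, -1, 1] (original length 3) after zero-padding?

Original 3-point DFT: [-1, -1.0000+1.7321i, -1.0000-1.7321i]
Zero-padded 4-point DFT provides frequency interpolation.

DFT_4([x, 0, ...]) = [-1, -2+1i, 1, -2-1i]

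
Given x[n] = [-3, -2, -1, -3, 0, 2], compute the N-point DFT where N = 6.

X[k] = Σ(n=0 to 5) x[n] · ω_6^(nk)
where ω_6 = e^(-2πi/6)

Computing each X[k]:
X[0] = -7
X[1] = 0.5000+4.3301i
X[2] = -5.5000+2.5981i
X[3] = -1
X[4] = -5.5000-2.5981i
X[5] = 0.5000-4.3301i

X = [-7, 0.5000+4.3301i, -5.5000+2.5981i, -1, -5.5000-2.5981i, 0.5000-4.3301i]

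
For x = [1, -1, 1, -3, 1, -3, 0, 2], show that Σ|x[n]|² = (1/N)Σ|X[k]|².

Time domain:
Σ|x[n]|² = |1|² + |-1|² + |1|² + |-3|² + |1|² + |-3|² + |0|² + |2|² = 26.0000

Frequency domain:
(1/8)Σ|X[k]|² = (1/8)(|-2|² + |4.9497+1.1213i|² + |1+3i|² + |-4.9497+3.1213i|² + |8|² + |-4.9497-3.1213i|² + |1-3i|² + |4.9497-1.1213i|²) = (1/8)·208.0000 = 26.0000

Both sides agree, confirming Parseval's theorem.

Σ|x[n]|² = (1/N)Σ|X[k]|² = 26.0000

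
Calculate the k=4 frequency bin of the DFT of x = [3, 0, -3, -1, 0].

X[4] = Σ(n=0 to 4) x[n] · ω_5^(4n) where ω_5 = e^(-2πi/5)
= (3)·ω_5^0 + (0)·ω_5^4 + (-3)·ω_5^8 + (-1)·ω_5^12 + (0)·ω_5^16

X[4] = 6.2361-1.1756i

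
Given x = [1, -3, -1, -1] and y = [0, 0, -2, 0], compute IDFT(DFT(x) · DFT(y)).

(x ⊛ y)[n] = Σ(m=0 to 3) x[m] · y[(n-m) mod 4]

Computing each output sample:
(x ⊛ y)[0] = 2
(x ⊛ y)[1] = 2
(x ⊛ y)[2] = -2
(x ⊛ y)[3] = 6

x ⊛ y = [2, 2, -2, 6]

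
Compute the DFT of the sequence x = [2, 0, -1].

X[k] = Σ(n=0 to 2) x[n] · ω_3^(nk)
where ω_3 = e^(-2πi/3)

Computing each X[k]:
X[0] = 1
X[1] = 2.5000-0.8660i
X[2] = 2.5000+0.8660i

X = [1, 2.5000-0.8660i, 2.5000+0.8660i]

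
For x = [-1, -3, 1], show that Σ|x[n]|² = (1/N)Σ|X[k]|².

Time domain:
Σ|x[n]|² = |-1|² + |-3|² + |1|² = 11.0000

Frequency domain:
(1/3)Σ|X[k]|² = (1/3)(|-3|² + |3.4641i|² + |-3.4641i|²) = (1/3)·33.0000 = 11.0000

Both sides agree, confirming Parseval's theorem.

Σ|x[n]|² = (1/N)Σ|X[k]|² = 11.0000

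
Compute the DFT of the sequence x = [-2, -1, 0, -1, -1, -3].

X[k] = Σ(n=0 to 5) x[n] · ω_6^(nk)
where ω_6 = e^(-2πi/6)

Computing each X[k]:
X[0] = -8
X[1] = -2.5000-2.5981i
X[2] = -0.5000-0.8660i
X[3] = 2
X[4] = -0.5000+0.8660i
X[5] = -2.5000+2.5981i

X = [-8, -2.5000-2.5981i, -0.5000-0.8660i, 2, -0.5000+0.8660i, -2.5000+2.5981i]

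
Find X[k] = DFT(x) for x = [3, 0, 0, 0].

X[k] = Σ(n=0 to 3) x[n] · ω_4^(nk)
where ω_4 = e^(-2πi/4)

Computing each X[k]:
X[0] = 3
X[1] = 3
X[2] = 3
X[3] = 3

X = [3, 3, 3, 3]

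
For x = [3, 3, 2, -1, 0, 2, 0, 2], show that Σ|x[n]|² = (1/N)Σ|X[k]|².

Time domain:
Σ|x[n]|² = |3|² + |3|² + |2|² + |-1|² + |0|² + |2|² + |0|² + |2|² = 31.0000

Frequency domain:
(1/8)Σ|X[k]|² = (1/8)(|11|² + |5.8284-0.5858i|² + |1-4i|² + |0.1716+3.4142i|² + |-1|² + |0.1716-3.4142i|² + |1+4i|² + |5.8284+0.5858i|²) = (1/8)·248.0000 = 31.0000

Both sides agree, confirming Parseval's theorem.

Σ|x[n]|² = (1/N)Σ|X[k]|² = 31.0000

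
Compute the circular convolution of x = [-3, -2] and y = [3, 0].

(x ⊛ y)[n] = Σ(m=0 to 1) x[m] · y[(n-m) mod 2]

Computing each output sample:
(x ⊛ y)[0] = -9
(x ⊛ y)[1] = -6

x ⊛ y = [-9, -6]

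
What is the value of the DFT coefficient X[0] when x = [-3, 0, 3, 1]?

X[0] = Σ(n=0 to 3) x[n] · ω_4^0 = Σ x[n]
= (-3) + (0) + (3) + (1)

X[0] = 1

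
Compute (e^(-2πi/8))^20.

Since ω_8^8 = 1, powers reduce modulo 8.
20 mod 8 = 4
So ω_8^20 = ω_8^4 = e^(-2πi·4/8)

ω_8^20 = ω_8^4 = -1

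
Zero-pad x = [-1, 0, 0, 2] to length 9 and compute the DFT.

Original 4-point DFT: [1, -1+2i, -3, -1-2i]
Zero-padded 9-point DFT provides frequency interpolation.

DFT_9([x, 0, ...]) = [1, -2.0000-1.7321i, -2.0000+1.7321i, 1, -2.0000-1.7321i, -2.0000+1.7321i, 1, -2.0000-1.7321i, -2.0000+1.7321i]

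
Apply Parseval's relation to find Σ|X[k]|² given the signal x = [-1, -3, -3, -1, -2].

Parseval: Σ|x[n]|² = (1/N)Σ|X[k]|², so Σ|X[k]|² = N·Σ|x[n]|² = 5·24.0000

Σ|X[k]|² = N·Σ|x[n]|² = 5·24.0000 = 120.0000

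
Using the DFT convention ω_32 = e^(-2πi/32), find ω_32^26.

ω_32^26 = e^(-2πi·26/32)
= cos(-2π·26/32) + i·sin(-2π·26/32)
= cos(-52π/32) + i·sin(-52π/32)

ω_32^26 = cos(-52π/32) + i·sin(-52π/32) = 0.3827+0.9239i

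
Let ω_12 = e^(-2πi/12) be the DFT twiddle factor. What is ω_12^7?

ω_12^7 = e^(-2πi·7/12)
= cos(-2π·7/12) + i·sin(-2π·7/12)
= cos(-14π/12) + i·sin(-14π/12)

ω_12^7 = cos(-14π/12) + i·sin(-14π/12) = -0.8660+0.5000i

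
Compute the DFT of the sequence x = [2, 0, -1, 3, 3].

X[k] = Σ(n=0 to 4) x[n] · ω_5^(nk)
where ω_5 = e^(-2πi/5)

Computing each X[k]:
X[0] = 7
X[1] = 1.3090+5.2043i
X[2] = 0.1910-2.0409i
X[3] = 0.1910+2.0409i
X[4] = 1.3090-5.2043i

X = [7, 1.3090+5.2043i, 0.1910-2.0409i, 0.1910+2.0409i, 1.3090-5.2043i]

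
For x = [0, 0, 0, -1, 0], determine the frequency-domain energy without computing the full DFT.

Parseval: Σ|x[n]|² = (1/N)Σ|X[k]|², so Σ|X[k]|² = N·Σ|x[n]|² = 5·1.0000

Σ|X[k]|² = N·Σ|x[n]|² = 5·1.0000 = 5.0000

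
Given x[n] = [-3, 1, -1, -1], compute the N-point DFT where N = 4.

X[k] = Σ(n=0 to 3) x[n] · ω_4^(nk)
where ω_4 = e^(-2πi/4)

Computing each X[k]:
X[0] = -4
X[1] = -2-2i
X[2] = -4
X[3] = -2+2i

X = [-4, -2-2i, -4, -2+2i]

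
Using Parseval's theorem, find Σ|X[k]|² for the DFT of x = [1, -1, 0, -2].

Parseval: Σ|x[n]|² = (1/N)Σ|X[k]|², so Σ|X[k]|² = N·Σ|x[n]|² = 4·6.0000

Σ|X[k]|² = N·Σ|x[n]|² = 4·6.0000 = 24.0000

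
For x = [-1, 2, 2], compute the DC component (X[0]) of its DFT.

X[0] = Σ(n=0 to 2) x[n] · ω_3^0 = Σ x[n]
= (-1) + (2) + (2)

X[0] = 3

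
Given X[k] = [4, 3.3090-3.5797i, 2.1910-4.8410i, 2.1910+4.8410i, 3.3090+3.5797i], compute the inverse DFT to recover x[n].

x[n] = (1/5) Σ(k=0 to 4) X[k] · e^(2πikn/5)

Computing each x[n]:
x[0] = 3
x[1] = 3
x[2] = -1
x[3] = 1
x[4] = -2

x = [3, 3, -1, 1, -2]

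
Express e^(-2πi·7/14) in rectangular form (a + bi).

ω_14^7 = e^(-2πi·7/14)
= cos(-2π·7/14) + i·sin(-2π·7/14)
= cos(-14π/14) + i·sin(-14π/14)

ω_14^7 = cos(-14π/14) + i·sin(-14π/14) = -1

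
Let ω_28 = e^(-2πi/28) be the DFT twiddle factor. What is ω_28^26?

ω_28^26 = e^(-2πi·26/28)
= cos(-2π·26/28) + i·sin(-2π·26/28)
= cos(-52π/28) + i·sin(-52π/28)

ω_28^26 = cos(-52π/28) + i·sin(-52π/28) = 0.9010+0.4339i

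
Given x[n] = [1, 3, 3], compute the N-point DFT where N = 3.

X[k] = Σ(n=0 to 2) x[n] · ω_3^(nk)
where ω_3 = e^(-2πi/3)

Computing each X[k]:
X[0] = 7
X[1] = -2
X[2] = -2

X = [7, -2, -2]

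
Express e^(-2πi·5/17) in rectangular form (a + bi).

ω_17^5 = e^(-2πi·5/17)
= cos(-2π·5/17) + i·sin(-2π·5/17)
= cos(-10π/17) + i·sin(-10π/17)

ω_17^5 = cos(-10π/17) + i·sin(-10π/17) = -0.2737-0.9618i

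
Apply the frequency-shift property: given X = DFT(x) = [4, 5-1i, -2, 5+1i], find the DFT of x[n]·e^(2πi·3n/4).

Modulation property: DFT(ω_4^(-3n)·x[n]) = X[(k-3) mod 4], so circularly shift X by 3 positions.

X[k-3] = [5-1i, -2, 5+1i, 4]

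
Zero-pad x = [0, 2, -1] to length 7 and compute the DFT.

Original 3-point DFT: [1, -0.5000-2.5981i, -0.5000+2.5981i]
Zero-padded 7-point DFT provides frequency interpolation.

DFT_7([x, 0, ...]) = [1, 1.4695-0.5887i, 0.4559-2.3837i, -2.4254-1.6496i, -2.4254+1.6496i, 0.4559+2.3837i, 1.4695+0.5887i]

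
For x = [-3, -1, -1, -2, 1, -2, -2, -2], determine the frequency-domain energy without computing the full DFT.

Parseval: Σ|x[n]|² = (1/N)Σ|X[k]|², so Σ|X[k]|² = N·Σ|x[n]|² = 8·28.0000

Σ|X[k]|² = N·Σ|x[n]|² = 8·28.0000 = 224.0000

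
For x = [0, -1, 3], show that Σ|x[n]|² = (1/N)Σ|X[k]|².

Time domain:
Σ|x[n]|² = |0|² + |-1|² + |3|² = 10.0000

Frequency domain:
(1/3)Σ|X[k]|² = (1/3)(|2|² + |-1.0000+3.4641i|² + |-1.0000-3.4641i|²) = (1/3)·30.0000 = 10.0000

Both sides agree, confirming Parseval's theorem.

Σ|x[n]|² = (1/N)Σ|X[k]|² = 10.0000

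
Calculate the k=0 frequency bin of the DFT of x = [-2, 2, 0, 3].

X[0] = Σ(n=0 to 3) x[n] · ω_4^0 = Σ x[n]
= (-2) + (2) + (0) + (3)

X[0] = 3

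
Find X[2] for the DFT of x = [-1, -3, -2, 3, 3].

X[2] = Σ(n=0 to 4) x[n] · ω_5^(2n) where ω_5 = e^(-2πi/5)
= (-1)·ω_5^0 + (-3)·ω_5^2 + (-2)·ω_5^4 + (3)·ω_5^6 + (3)·ω_5^8

X[2] = -0.6910-1.2286i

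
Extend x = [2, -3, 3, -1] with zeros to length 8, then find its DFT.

Original 4-point DFT: [1, -1+2i, 9, -1-2i]
Zero-padded 8-point DFT provides frequency interpolation.

DFT_8([x, 0, ...]) = [1, 0.5858-0.1716i, -1+2i, 3.4142+5.8284i, 9, 3.4142-5.8284i, -1-2i, 0.5858+0.1716i]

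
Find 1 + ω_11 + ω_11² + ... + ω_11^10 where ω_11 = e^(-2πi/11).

Sum of all nth roots of unity equals 0 for n > 1 (geometric series with r ≠ 1).

0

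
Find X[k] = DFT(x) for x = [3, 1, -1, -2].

X[k] = Σ(n=0 to 3) x[n] · ω_4^(nk)
where ω_4 = e^(-2πi/4)

Computing each X[k]:
X[0] = 1
X[1] = 4-3i
X[2] = 3
X[3] = 4+3i

X = [1, 4-3i, 3, 4+3i]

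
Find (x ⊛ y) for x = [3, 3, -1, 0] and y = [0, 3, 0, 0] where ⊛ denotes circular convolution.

(x ⊛ y)[n] = Σ(m=0 to 3) x[m] · y[(n-m) mod 4]

Computing each output sample:
(x ⊛ y)[0] = 0
(x ⊛ y)[1] = 9
(x ⊛ y)[2] = 9
(x ⊛ y)[3] = -3

x ⊛ y = [0, 9, 9, -3]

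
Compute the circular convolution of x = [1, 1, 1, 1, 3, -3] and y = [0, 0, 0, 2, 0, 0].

(x ⊛ y)[n] = Σ(m=0 to 5) x[m] · y[(n-m) mod 6]

Computing each output sample:
(x ⊛ y)[0] = 2
(x ⊛ y)[1] = 6
(x ⊛ y)[2] = -6
(x ⊛ y)[3] = 2
(x ⊛ y)[4] = 2
(x ⊛ y)[5] = 2

x ⊛ y = [2, 6, -6, 2, 2, 2]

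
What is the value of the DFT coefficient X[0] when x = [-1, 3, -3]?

X[0] = Σ(n=0 to 2) x[n] · ω_3^0 = Σ x[n]
= (-1) + (3) + (-3)

X[0] = -1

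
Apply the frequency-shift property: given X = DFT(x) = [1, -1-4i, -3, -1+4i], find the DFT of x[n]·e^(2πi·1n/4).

Modulation property: DFT(ω_4^(-1n)·x[n]) = X[(k-1) mod 4], so circularly shift X by 1 positions.

X[k-1] = [-1+4i, 1, -1-4i, -3]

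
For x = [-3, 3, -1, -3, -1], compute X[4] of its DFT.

X[4] = Σ(n=0 to 4) x[n] · ω_5^(4n) where ω_5 = e^(-2πi/5)
= (-3)·ω_5^0 + (3)·ω_5^4 + (-1)·ω_5^8 + (-3)·ω_5^12 + (-1)·ω_5^16

X[4] = 0.8541+4.9798i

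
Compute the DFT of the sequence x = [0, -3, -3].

X[k] = Σ(n=0 to 2) x[n] · ω_3^(nk)
where ω_3 = e^(-2πi/3)

Computing each X[k]:
X[0] = -6
X[1] = 3
X[2] = 3

X = [-6, 3, 3]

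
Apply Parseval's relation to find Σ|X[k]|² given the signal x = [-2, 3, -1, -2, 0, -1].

Parseval: Σ|x[n]|² = (1/N)Σ|X[k]|², so Σ|X[k]|² = N·Σ|x[n]|² = 6·19.0000

Σ|X[k]|² = N·Σ|x[n]|² = 6·19.0000 = 114.0000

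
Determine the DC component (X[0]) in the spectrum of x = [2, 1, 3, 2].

X[0] = Σ(n=0 to 3) x[n] · ω_4^0 = Σ x[n]
= (2) + (1) + (3) + (2)

X[0] = 8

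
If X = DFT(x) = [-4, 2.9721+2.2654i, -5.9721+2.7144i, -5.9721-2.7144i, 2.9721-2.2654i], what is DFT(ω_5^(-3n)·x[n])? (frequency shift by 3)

Modulation property: DFT(ω_5^(-3n)·x[n]) = X[(k-3) mod 5], so circularly shift X by 3 positions.

X[k-3] = [-5.9721+2.7144i, -5.9721-2.7144i, 2.9721-2.2654i, -4, 2.9721+2.2654i]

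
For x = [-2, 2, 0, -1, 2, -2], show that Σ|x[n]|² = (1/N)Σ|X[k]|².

Time domain:
Σ|x[n]|² = |-2|² + |2|² + |0|² + |-1|² + |2|² + |-2|² = 17.0000

Frequency domain:
(1/6)Σ|X[k]|² = (1/6)(|-1|² + |-2.0000-1.7321i|² + |-4.0000-5.1962i|² + |1|² + |-4.0000+5.1962i|² + |-2.0000+1.7321i|²) = (1/6)·102.0000 = 17.0000

Both sides agree, confirming Parseval's theorem.

Σ|x[n]|² = (1/N)Σ|X[k]|² = 17.0000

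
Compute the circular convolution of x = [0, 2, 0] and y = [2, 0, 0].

(x ⊛ y)[n] = Σ(m=0 to 2) x[m] · y[(n-m) mod 3]

Computing each output sample:
(x ⊛ y)[0] = 0
(x ⊛ y)[1] = 4
(x ⊛ y)[2] = 0

x ⊛ y = [0, 4, 0]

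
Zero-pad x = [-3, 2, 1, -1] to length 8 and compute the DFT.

Original 4-point DFT: [-1, -4-3i, -3, -4+3i]
Zero-padded 8-point DFT provides frequency interpolation.

DFT_8([x, 0, ...]) = [-1, -0.8787-1.7071i, -4-3i, -5.1213+0.2929i, -3, -5.1213-0.2929i, -4+3i, -0.8787+1.7071i]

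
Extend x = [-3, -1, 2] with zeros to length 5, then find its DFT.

Original 3-point DFT: [-2, -3.5000+2.5981i, -3.5000-2.5981i]
Zero-padded 5-point DFT provides frequency interpolation.

DFT_5([x, 0, ...]) = [-2, -4.9271-0.2245i, -1.5729+2.4899i, -1.5729-2.4899i, -4.9271+0.2245i]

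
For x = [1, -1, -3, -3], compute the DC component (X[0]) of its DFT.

X[0] = Σ(n=0 to 3) x[n] · ω_4^0 = Σ x[n]
= (1) + (-1) + (-3) + (-3)

X[0] = -6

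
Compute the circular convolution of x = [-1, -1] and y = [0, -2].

(x ⊛ y)[n] = Σ(m=0 to 1) x[m] · y[(n-m) mod 2]

Computing each output sample:
(x ⊛ y)[0] = 2
(x ⊛ y)[1] = 2

x ⊛ y = [2, 2]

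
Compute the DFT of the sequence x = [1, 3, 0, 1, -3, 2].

X[k] = Σ(n=0 to 5) x[n] · ω_6^(nk)
where ω_6 = e^(-2πi/6)

Computing each X[k]:
X[0] = 4
X[1] = 4.0000-3.4641i
X[2] = 1.0000+1.7321i
X[3] = -8
X[4] = 1.0000-1.7321i
X[5] = 4.0000+3.4641i

X = [4, 4.0000-3.4641i, 1.0000+1.7321i, -8, 1.0000-1.7321i, 4.0000+3.4641i]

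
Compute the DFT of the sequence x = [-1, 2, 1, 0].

X[k] = Σ(n=0 to 3) x[n] · ω_4^(nk)
where ω_4 = e^(-2πi/4)

Computing each X[k]:
X[0] = 2
X[1] = -2-2i
X[2] = -2
X[3] = -2+2i

X = [2, -2-2i, -2, -2+2i]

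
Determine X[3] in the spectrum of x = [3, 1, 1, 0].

X[3] = Σ(n=0 to 3) x[n] · ω_4^(3n) where ω_4 = e^(-2πi/4)
= (3)·ω_4^0 + (1)·ω_4^3 + (1)·ω_4^6 + (0)·ω_4^9

X[3] = 2+1i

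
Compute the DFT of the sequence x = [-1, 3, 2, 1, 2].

X[k] = Σ(n=0 to 4) x[n] · ω_5^(nk)
where ω_5 = e^(-2πi/5)

Computing each X[k]:
X[0] = 7
X[1] = -1.8820-1.5388i
X[2] = -4.1180+0.3633i
X[3] = -4.1180-0.3633i
X[4] = -1.8820+1.5388i

X = [7, -1.8820-1.5388i, -4.1180+0.3633i, -4.1180-0.3633i, -1.8820+1.5388i]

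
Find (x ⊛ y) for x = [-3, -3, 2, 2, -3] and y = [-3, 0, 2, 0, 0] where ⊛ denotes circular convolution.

(x ⊛ y)[n] = Σ(m=0 to 4) x[m] · y[(n-m) mod 5]

Computing each output sample:
(x ⊛ y)[0] = 13
(x ⊛ y)[1] = 3
(x ⊛ y)[2] = -12
(x ⊛ y)[3] = -12
(x ⊛ y)[4] = 13

x ⊛ y = [13, 3, -12, -12, 13]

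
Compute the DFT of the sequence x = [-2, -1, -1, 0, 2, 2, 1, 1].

X[k] = Σ(n=0 to 7) x[n] · ω_8^(nk)
where ω_8 = e^(-2πi/8)

Computing each X[k]:
X[0] = 2
X[1] = -5.4142+4.8284i
X[2] = 0
X[3] = -2.5858+0.8284i
X[4] = -2
X[5] = -2.5858-0.8284i
X[6] = 0
X[7] = -5.4142-4.8284i

X = [2, -5.4142+4.8284i, 0, -2.5858+0.8284i, -2, -2.5858-0.8284i, 0, -5.4142-4.8284i]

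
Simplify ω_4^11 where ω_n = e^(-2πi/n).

Since ω_4^4 = 1, powers reduce modulo 4.
11 mod 4 = 3
So ω_4^11 = ω_4^3 = e^(-2πi·3/4)

ω_4^11 = ω_4^3 = 1i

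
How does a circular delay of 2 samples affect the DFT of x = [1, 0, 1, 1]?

Time shift by 2: X_shifted[k] = ω_4^(2k) · X[k]
Shifted x = [1, 1, 1, 0]

DFT(x[n-2]) = [3, -1i, 1, 1i]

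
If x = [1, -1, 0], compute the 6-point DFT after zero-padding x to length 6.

Original 3-point DFT: [0, 1.5000+0.8660i, 1.5000-0.8660i]
Zero-padded 6-point DFT provides frequency interpolation.

DFT_6([x, 0, ...]) = [0, 0.5000+0.8660i, 1.5000+0.8660i, 2, 1.5000-0.8660i, 0.5000-0.8660i]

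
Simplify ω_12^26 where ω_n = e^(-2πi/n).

Since ω_12^12 = 1, powers reduce modulo 12.
26 mod 12 = 2
So ω_12^26 = ω_12^2 = e^(-2πi·2/12)

ω_12^26 = ω_12^2 = 0.5000-0.8660i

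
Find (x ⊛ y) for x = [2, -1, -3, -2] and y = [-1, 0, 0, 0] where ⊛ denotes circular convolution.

(x ⊛ y)[n] = Σ(m=0 to 3) x[m] · y[(n-m) mod 4]

Computing each output sample:
(x ⊛ y)[0] = -2
(x ⊛ y)[1] = 1
(x ⊛ y)[2] = 3
(x ⊛ y)[3] = 2

x ⊛ y = [-2, 1, 3, 2]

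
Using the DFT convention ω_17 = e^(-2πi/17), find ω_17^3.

ω_17^3 = e^(-2πi·3/17)
= cos(-2π·3/17) + i·sin(-2π·3/17)
= cos(-6π/17) + i·sin(-6π/17)

ω_17^3 = cos(-6π/17) + i·sin(-6π/17) = 0.4457-0.8952i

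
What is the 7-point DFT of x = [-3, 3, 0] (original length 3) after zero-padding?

Original 3-point DFT: [0, -4.5000-2.5981i, -4.5000+2.5981i]
Zero-padded 7-point DFT provides frequency interpolation.

DFT_7([x, 0, ...]) = [0, -1.1295-2.3455i, -3.6676-2.9248i, -5.7029-1.3017i, -5.7029+1.3017i, -3.6676+2.9248i, -1.1295+2.3455i]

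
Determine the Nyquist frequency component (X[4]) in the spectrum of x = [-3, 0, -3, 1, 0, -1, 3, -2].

X[4] = Σ(n=0 to 7) x[n] · ω_8^(4n) where ω_8 = e^(-2πi/8)
= (-3)·ω_8^0 + (0)·ω_8^4 + (-3)·ω_8^8 + (1)·ω_8^12 + (0)·ω_8^16 + (-1)·ω_8^20 + (3)·ω_8^24 + (-2)·ω_8^28

X[4] = -1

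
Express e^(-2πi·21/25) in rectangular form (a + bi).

ω_25^21 = e^(-2πi·21/25)
= cos(-2π·21/25) + i·sin(-2π·21/25)
= cos(-42π/25) + i·sin(-42π/25)

ω_25^21 = cos(-42π/25) + i·sin(-42π/25) = 0.5358+0.8443i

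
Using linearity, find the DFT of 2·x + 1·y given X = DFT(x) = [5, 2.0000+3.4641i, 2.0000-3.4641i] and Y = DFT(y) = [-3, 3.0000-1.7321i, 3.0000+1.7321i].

By linearity: DFT(2x + 1y) = 2·DFT(x) + 1·DFT(y)
= 2·[5, 2.0000+3.4641i, 2.0000-3.4641i] + 1·[-3, 3.0000-1.7321i, 3.0000+1.7321i]

Computing element-wise:
Z[0] = 2·(5) + 1·(-3) = 7
Z[1] = 2·(2.0000+3.4641i) + 1·(3.0000-1.7321i) = 7.0000+5.1961i
Z[2] = 2·(2.0000-3.4641i) + 1·(3.0000+1.7321i) = 7.0000-5.1961i

DFT(2x + 1y) = 2·X + 1·Y = [7, 7.0000+5.1961i, 7.0000-5.1961i]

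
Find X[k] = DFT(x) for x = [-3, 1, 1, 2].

X[k] = Σ(n=0 to 3) x[n] · ω_4^(nk)
where ω_4 = e^(-2πi/4)

Computing each X[k]:
X[0] = 1
X[1] = -4+1i
X[2] = -5
X[3] = -4-1i

X = [1, -4+1i, -5, -4-1i]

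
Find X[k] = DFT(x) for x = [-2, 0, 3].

X[k] = Σ(n=0 to 2) x[n] · ω_3^(nk)
where ω_3 = e^(-2πi/3)

Computing each X[k]:
X[0] = 1
X[1] = -3.5000+2.5981i
X[2] = -3.5000-2.5981i

X = [1, -3.5000+2.5981i, -3.5000-2.5981i]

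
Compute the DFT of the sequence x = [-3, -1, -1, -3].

X[k] = Σ(n=0 to 3) x[n] · ω_4^(nk)
where ω_4 = e^(-2πi/4)

Computing each X[k]:
X[0] = -8
X[1] = -2-2i
X[2] = 0
X[3] = -2+2i

X = [-8, -2-2i, 0, -2+2i]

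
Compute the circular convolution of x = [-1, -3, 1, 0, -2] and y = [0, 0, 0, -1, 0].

(x ⊛ y)[n] = Σ(m=0 to 4) x[m] · y[(n-m) mod 5]

Computing each output sample:
(x ⊛ y)[0] = -1
(x ⊛ y)[1] = 0
(x ⊛ y)[2] = 2
(x ⊛ y)[3] = 1
(x ⊛ y)[4] = 3

x ⊛ y = [-1, 0, 2, 1, 3]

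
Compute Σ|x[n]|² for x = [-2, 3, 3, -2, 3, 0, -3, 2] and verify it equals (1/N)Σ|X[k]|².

Time domain:
Σ|x[n]|² = |-2|² + |3|² + |3|² + |-2|² + |3|² + |0|² + |-3|² + |2|² = 48.0000

Frequency domain:
(1/8)Σ|X[k]|² = (1/8)(|4|² + |-0.0503-5.2929i|² + |1-3i|² + |-9.9497+6.7071i|² + |-2|² + |-9.9497-6.7071i|² + |1+3i|² + |-0.0503+5.2929i|²) = (1/8)·384.0000 = 48.0000

Both sides agree, confirming Parseval's theorem.

Σ|x[n]|² = (1/N)Σ|X[k]|² = 48.0000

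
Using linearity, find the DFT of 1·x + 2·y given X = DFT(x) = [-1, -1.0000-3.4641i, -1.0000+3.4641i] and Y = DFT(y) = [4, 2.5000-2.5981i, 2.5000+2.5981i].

By linearity: DFT(1x + 2y) = 1·DFT(x) + 2·DFT(y)
= 1·[-1, -1.0000-3.4641i, -1.0000+3.4641i] + 2·[4, 2.5000-2.5981i, 2.5000+2.5981i]

Computing element-wise:
Z[0] = 1·(-1) + 2·(4) = 7
Z[1] = 1·(-1.0000-3.4641i) + 2·(2.5000-2.5981i) = 4.0000-8.6603i
Z[2] = 1·(-1.0000+3.4641i) + 2·(2.5000+2.5981i) = 4.0000+8.6603i

DFT(1x + 2y) = 1·X + 2·Y = [7, 4.0000-8.6603i, 4.0000+8.6603i]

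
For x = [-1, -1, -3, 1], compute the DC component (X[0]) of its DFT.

X[0] = Σ(n=0 to 3) x[n] · ω_4^0 = Σ x[n]
= (-1) + (-1) + (-3) + (1)

X[0] = -4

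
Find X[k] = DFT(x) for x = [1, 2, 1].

X[k] = Σ(n=0 to 2) x[n] · ω_3^(nk)
where ω_3 = e^(-2πi/3)

Computing each X[k]:
X[0] = 4
X[1] = -0.5000-0.8660i
X[2] = -0.5000+0.8660i

X = [4, -0.5000-0.8660i, -0.5000+0.8660i]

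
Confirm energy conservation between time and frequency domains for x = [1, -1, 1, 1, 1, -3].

Time domain:
Σ|x[n]|² = |1|² + |-1|² + |1|² + |1|² + |1|² + |-3|² = 14.0000

Frequency domain:
(1/6)Σ|X[k]|² = (1/6)(|0|² + |-3.0000-1.7321i|² + |3.0000-1.7321i|² + |6|² + |3.0000+1.7321i|² + |-3.0000+1.7321i|²) = (1/6)·84.0000 = 14.0000

Both sides agree, confirming Parseval's theorem.

Σ|x[n]|² = (1/N)Σ|X[k]|² = 14.0000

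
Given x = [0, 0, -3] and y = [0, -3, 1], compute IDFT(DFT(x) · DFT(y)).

(x ⊛ y)[n] = Σ(m=0 to 2) x[m] · y[(n-m) mod 3]

Computing each output sample:
(x ⊛ y)[0] = 9
(x ⊛ y)[1] = -3
(x ⊛ y)[2] = 0

x ⊛ y = [9, -3, 0]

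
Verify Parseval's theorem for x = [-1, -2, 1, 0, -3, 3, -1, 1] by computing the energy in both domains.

Time domain:
Σ|x[n]|² = |-1|² + |-2|² + |1|² + |0|² + |-3|² + |3|² + |-1|² + |1|² = 26.0000

Frequency domain:
(1/8)Σ|X[k]|² = (1/8)(|-2|² + |-0.8284+2.2426i|² + |-4|² + |4.8284+6.2426i|² + |-6|² + |4.8284-6.2426i|² + |-4|² + |-0.8284-2.2426i|²) = (1/8)·208.0000 = 26.0000

Both sides agree, confirming Parseval's theorem.

Σ|x[n]|² = (1/N)Σ|X[k]|² = 26.0000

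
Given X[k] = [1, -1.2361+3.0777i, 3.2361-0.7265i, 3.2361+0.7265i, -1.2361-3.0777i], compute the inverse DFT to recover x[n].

x[n] = (1/5) Σ(k=0 to 4) X[k] · e^(2πikn/5)

Computing each x[n]:
x[0] = 1
x[1] = -2
x[2] = 0
x[3] = 2
x[4] = 0

x = [1, -2, 0, 2, 0]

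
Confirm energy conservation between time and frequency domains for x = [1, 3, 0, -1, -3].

Time domain:
Σ|x[n]|² = |1|² + |3|² + |0|² + |-1|² + |-3|² = 20.0000

Frequency domain:
(1/5)Σ|X[k]|² = (1/5)(|0|² + |1.8090-6.2941i|² + |0.6910-2.5757i|² + |0.6910+2.5757i|² + |1.8090+6.2941i|²) = (1/5)·100.0000 = 20.0000

Both sides agree, confirming Parseval's theorem.

Σ|x[n]|² = (1/N)Σ|X[k]|² = 20.0000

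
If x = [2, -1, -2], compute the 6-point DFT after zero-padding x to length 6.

Original 3-point DFT: [-1, 3.5000-0.8660i, 3.5000+0.8660i]
Zero-padded 6-point DFT provides frequency interpolation.

DFT_6([x, 0, ...]) = [-1, 2.5000+2.5981i, 3.5000-0.8660i, 1, 3.5000+0.8660i, 2.5000-2.5981i]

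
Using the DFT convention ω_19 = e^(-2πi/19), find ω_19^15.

ω_19^15 = e^(-2πi·15/19)
= cos(-2π·15/19) + i·sin(-2π·15/19)
= cos(-30π/19) + i·sin(-30π/19)

ω_19^15 = cos(-30π/19) + i·sin(-30π/19) = 0.2455+0.9694i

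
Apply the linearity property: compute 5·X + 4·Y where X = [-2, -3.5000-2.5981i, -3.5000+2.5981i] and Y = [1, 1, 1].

By linearity: DFT(5x + 4y) = 5·DFT(x) + 4·DFT(y)
= 5·[-2, -3.5000-2.5981i, -3.5000+2.5981i] + 4·[1, 1, 1]

Computing element-wise:
Z[0] = 5·(-2) + 4·(1) = -6
Z[1] = 5·(-3.5000-2.5981i) + 4·(1) = -13.5000-12.9905i
Z[2] = 5·(-3.5000+2.5981i) + 4·(1) = -13.5000+12.9905i

DFT(5x + 4y) = 5·X + 4·Y = [-6, -13.5000-12.9905i, -13.5000+12.9905i]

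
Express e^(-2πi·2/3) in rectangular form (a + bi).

ω_3^2 = e^(-2πi·2/3)
= cos(-2π·2/3) + i·sin(-2π·2/3)
= cos(-4π/3) + i·sin(-4π/3)

ω_3^2 = cos(-4π/3) + i·sin(-4π/3) = -0.5000+0.8660i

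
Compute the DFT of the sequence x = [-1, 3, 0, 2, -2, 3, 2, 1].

X[k] = Σ(n=0 to 7) x[n] · ω_8^(nk)
where ω_8 = e^(-2πi/8)

Computing each X[k]:
X[0] = 8
X[1] = 0.2929+1.2929i
X[2] = -5-3i
X[3] = 1.7071-2.7071i
X[4] = -10
X[5] = 1.7071+2.7071i
X[6] = -5+3i
X[7] = 0.2929-1.2929i

X = [8, 0.2929+1.2929i, -5-3i, 1.7071-2.7071i, -10, 1.7071+2.7071i, -5+3i, 0.2929-1.2929i]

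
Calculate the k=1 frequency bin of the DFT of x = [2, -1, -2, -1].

X[1] = Σ(n=0 to 3) x[n] · ω_4^(1n) where ω_4 = e^(-2πi/4)
= (2)·ω_4^0 + (-1)·ω_4^1 + (-2)·ω_4^2 + (-1)·ω_4^3

X[1] = 4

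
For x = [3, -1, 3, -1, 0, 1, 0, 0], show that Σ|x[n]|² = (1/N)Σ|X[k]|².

Time domain:
Σ|x[n]|² = |3|² + |-1|² + |3|² + |-1|² + |0|² + |1|² + |0|² + |0|² = 21.0000

Frequency domain:
(1/8)Σ|X[k]|² = (1/8)(|5|² + |2.2929-0.8787i|² + |-1i|² + |3.7071+5.1213i|² + |7|² + |3.7071-5.1213i|² + |1i|² + |2.2929+0.8787i|²) = (1/8)·168.0000 = 21.0000

Both sides agree, confirming Parseval's theorem.

Σ|x[n]|² = (1/N)Σ|X[k]|² = 21.0000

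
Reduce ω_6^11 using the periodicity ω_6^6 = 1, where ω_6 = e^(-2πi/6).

Since ω_6^6 = 1, powers reduce modulo 6.
11 mod 6 = 5
So ω_6^11 = ω_6^5 = e^(-2πi·5/6)

ω_6^11 = ω_6^5 = 0.5000+0.8660i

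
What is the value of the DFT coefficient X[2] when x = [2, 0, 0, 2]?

X[2] = Σ(n=0 to 3) x[n] · ω_4^(2n) where ω_4 = e^(-2πi/4)
= (2)·ω_4^0 + (0)·ω_4^2 + (0)·ω_4^4 + (2)·ω_4^6

X[2] = 0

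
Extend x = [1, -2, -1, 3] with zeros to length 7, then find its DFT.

Original 4-point DFT: [1, 2+5i, -1, 2-5i]
Zero-padded 7-point DFT provides frequency interpolation.

DFT_7([x, 0, ...]) = [1, -2.7274+1.2369i, 4.2165+3.8615i, 1.5109-2.8388i, 1.5109+2.8388i, 4.2165-3.8615i, -2.7274-1.2369i]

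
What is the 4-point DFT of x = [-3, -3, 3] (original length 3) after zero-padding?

Original 3-point DFT: [-3, -3.0000+5.1962i, -3.0000-5.1962i]
Zero-padded 4-point DFT provides frequency interpolation.

DFT_4([x, 0, ...]) = [-3, -6+3i, 3, -6-3i]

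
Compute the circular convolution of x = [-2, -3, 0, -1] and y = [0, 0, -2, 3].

(x ⊛ y)[n] = Σ(m=0 to 3) x[m] · y[(n-m) mod 4]

Computing each output sample:
(x ⊛ y)[0] = -9
(x ⊛ y)[1] = 2
(x ⊛ y)[2] = 1
(x ⊛ y)[3] = 0

x ⊛ y = [-9, 2, 1, 0]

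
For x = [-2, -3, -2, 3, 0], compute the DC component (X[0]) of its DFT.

X[0] = Σ(n=0 to 4) x[n] · ω_5^0 = Σ x[n]
= (-2) + (-3) + (-2) + (3) + (0)

X[0] = -4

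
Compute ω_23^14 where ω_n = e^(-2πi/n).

ω_23^14 = e^(-2πi·14/23)
= cos(-2π·14/23) + i·sin(-2π·14/23)
= cos(-28π/23) + i·sin(-28π/23)

ω_23^14 = cos(-28π/23) + i·sin(-28π/23) = -0.7757+0.6311i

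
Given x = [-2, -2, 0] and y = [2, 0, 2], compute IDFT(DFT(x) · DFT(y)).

(x ⊛ y)[n] = Σ(m=0 to 2) x[m] · y[(n-m) mod 3]

Computing each output sample:
(x ⊛ y)[0] = -8
(x ⊛ y)[1] = -4
(x ⊛ y)[2] = -4

x ⊛ y = [-8, -4, -4]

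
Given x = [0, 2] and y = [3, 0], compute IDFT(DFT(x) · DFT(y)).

(x ⊛ y)[n] = Σ(m=0 to 1) x[m] · y[(n-m) mod 2]

Computing each output sample:
(x ⊛ y)[0] = 0
(x ⊛ y)[1] = 6

x ⊛ y = [0, 6]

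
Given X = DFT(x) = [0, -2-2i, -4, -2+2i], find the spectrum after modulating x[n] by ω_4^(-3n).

Modulation property: DFT(ω_4^(-3n)·x[n]) = X[(k-3) mod 4], so circularly shift X by 3 positions.

X[k-3] = [-2-2i, -4, -2+2i, 0]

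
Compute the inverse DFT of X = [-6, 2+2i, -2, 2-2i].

x[n] = (1/4) Σ(k=0 to 3) X[k] · e^(2πikn/4)

Computing each x[n]:
x[0] = -1
x[1] = -2
x[2] = -3
x[3] = 0

x = [-1, -2, -3, 0]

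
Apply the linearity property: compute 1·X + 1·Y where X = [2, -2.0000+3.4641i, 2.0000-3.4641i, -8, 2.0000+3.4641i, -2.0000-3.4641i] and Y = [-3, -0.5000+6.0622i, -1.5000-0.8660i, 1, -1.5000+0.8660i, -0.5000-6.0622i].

By linearity: DFT(1x + 1y) = 1·DFT(x) + 1·DFT(y)
= 1·[2, -2.0000+3.4641i, 2.0000-3.4641i, -8, 2.0000+3.4641i, -2.0000-3.4641i] + 1·[-3, -0.5000+6.0622i, -1.5000-0.8660i, 1, -1.5000+0.8660i, -0.5000-6.0622i]

Computing element-wise:
Z[0] = 1·(2) + 1·(-3) = -1
Z[1] = 1·(-2.0000+3.4641i) + 1·(-0.5000+6.0622i) = -2.5000+9.5263i
Z[2] = 1·(2.0000-3.4641i) + 1·(-1.5000-0.8660i) = 0.5000-4.3301i
Z[3] = 1·(-8) + 1·(1) = -7
Z[4] = 1·(2.0000+3.4641i) + 1·(-1.5000+0.8660i) = 0.5000+4.3301i
Z[5] = 1·(-2.0000-3.4641i) + 1·(-0.5000-6.0622i) = -2.5000-9.5263i

DFT(1x + 1y) = 1·X + 1·Y = [-1, -2.5000+9.5263i, 0.5000-4.3301i, -7, 0.5000+4.3301i, -2.5000-9.5263i]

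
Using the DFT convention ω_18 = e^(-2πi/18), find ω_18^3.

ω_18^3 = e^(-2πi·3/18)
= cos(-2π·3/18) + i·sin(-2π·3/18)
= cos(-6π/18) + i·sin(-6π/18)

ω_18^3 = cos(-6π/18) + i·sin(-6π/18) = 0.5000-0.8660i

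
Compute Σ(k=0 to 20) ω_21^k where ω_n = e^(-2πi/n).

Sum of all nth roots of unity equals 0 for n > 1 (geometric series with r ≠ 1).

0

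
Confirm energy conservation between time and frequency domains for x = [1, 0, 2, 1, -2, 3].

Time domain:
Σ|x[n]|² = |1|² + |0|² + |2|² + |1|² + |-2|² + |3|² = 19.0000

Frequency domain:
(1/6)Σ|X[k]|² = (1/6)(|5|² + |1.5000-0.8660i|² + |0.5000+6.0622i|² + |-3|² + |0.5000-6.0622i|² + |1.5000+0.8660i|²) = (1/6)·114.0000 = 19.0000

Both sides agree, confirming Parseval's theorem.

Σ|x[n]|² = (1/N)Σ|X[k]|² = 19.0000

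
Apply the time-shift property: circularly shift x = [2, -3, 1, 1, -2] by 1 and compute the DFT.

Time shift by 1: X_shifted[k] = ω_5^(1k) · X[k]
Shifted x = [-2, 2, -3, 1, 1]

DFT(x[n-1]) = [-1, 0.5451+1.4001i, -5.0451-4.3920i, -5.0451+4.3920i, 0.5451-1.4001i]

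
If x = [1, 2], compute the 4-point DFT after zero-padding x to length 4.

Original 2-point DFT: [3, -1]
Zero-padded 4-point DFT provides frequency interpolation.

DFT_4([x, 0, ...]) = [3, 1-2i, -1, 1+2i]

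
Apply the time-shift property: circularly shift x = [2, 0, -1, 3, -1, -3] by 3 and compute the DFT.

Time shift by 3: X_shifted[k] = ω_6^(3k) · X[k]
Shifted x = [3, -1, -3, 2, 0, -1]

DFT(x[n-3]) = [0, 1.5000+2.5981i, 7.5000-2.5981i, 0, 7.5000+2.5981i, 1.5000-2.5981i]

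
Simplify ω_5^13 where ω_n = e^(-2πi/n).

Since ω_5^5 = 1, powers reduce modulo 5.
13 mod 5 = 3
So ω_5^13 = ω_5^3 = e^(-2πi·3/5)

ω_5^13 = ω_5^3 = -0.8090+0.5878i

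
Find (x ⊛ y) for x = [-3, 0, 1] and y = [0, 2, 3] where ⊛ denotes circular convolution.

(x ⊛ y)[n] = Σ(m=0 to 2) x[m] · y[(n-m) mod 3]

Computing each output sample:
(x ⊛ y)[0] = 2
(x ⊛ y)[1] = -3
(x ⊛ y)[2] = -9

x ⊛ y = [2, -3, -9]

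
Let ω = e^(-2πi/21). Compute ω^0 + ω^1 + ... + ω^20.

Sum of all nth roots of unity equals 0 for n > 1 (geometric series with r ≠ 1).

0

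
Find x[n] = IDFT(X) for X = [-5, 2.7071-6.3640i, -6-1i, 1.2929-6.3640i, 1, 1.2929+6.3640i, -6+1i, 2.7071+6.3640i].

x[n] = (1/8) Σ(k=0 to 7) X[k] · e^(2πikn/8)

Computing each x[n]:
x[0] = -1
x[1] = 2
x[2] = 1
x[3] = 1
x[4] = -3
x[5] = -3
x[6] = 1
x[7] = -3

x = [-1, 2, 1, 1, -3, -3, 1, -3]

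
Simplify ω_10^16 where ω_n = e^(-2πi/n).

Since ω_10^10 = 1, powers reduce modulo 10.
16 mod 10 = 6
So ω_10^16 = ω_10^6 = e^(-2πi·6/10)

ω_10^16 = ω_10^6 = -0.8090+0.5878i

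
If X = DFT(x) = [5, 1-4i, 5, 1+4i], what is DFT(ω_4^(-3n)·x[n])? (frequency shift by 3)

Modulation property: DFT(ω_4^(-3n)·x[n]) = X[(k-3) mod 4], so circularly shift X by 3 positions.

X[k-3] = [1-4i, 5, 1+4i, 5]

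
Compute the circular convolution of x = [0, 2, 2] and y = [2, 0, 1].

(x ⊛ y)[n] = Σ(m=0 to 2) x[m] · y[(n-m) mod 3]

Computing each output sample:
(x ⊛ y)[0] = 2
(x ⊛ y)[1] = 6
(x ⊛ y)[2] = 4

x ⊛ y = [2, 6, 4]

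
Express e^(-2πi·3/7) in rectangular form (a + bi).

ω_7^3 = e^(-2πi·3/7)
= cos(-2π·3/7) + i·sin(-2π·3/7)
= cos(-6π/7) + i·sin(-6π/7)

ω_7^3 = cos(-6π/7) + i·sin(-6π/7) = -0.9010-0.4339i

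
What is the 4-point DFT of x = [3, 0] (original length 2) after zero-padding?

Original 2-point DFT: [3, 3]
Zero-padded 4-point DFT provides frequency interpolation.

DFT_4([x, 0, ...]) = [3, 3, 3, 3]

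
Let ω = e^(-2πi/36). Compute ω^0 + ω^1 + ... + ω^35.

Sum of all nth roots of unity equals 0 for n > 1 (geometric series with r ≠ 1).

0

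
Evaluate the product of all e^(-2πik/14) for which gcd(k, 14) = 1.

The primitive 14th roots of unity are ω_14^k for k coprime to 14: k ∈ {1, 3, 5, 9, 11, 13}
Their product equals the constant term of the cyclotomic polynomial Φ_14(x) up to sign.
For n ≥ 3, the product of all primitive nth roots of unity is 1. (For n=1 it is 1; for n=2 it is -1.)

1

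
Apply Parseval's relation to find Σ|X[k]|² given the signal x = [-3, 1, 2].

Parseval: Σ|x[n]|² = (1/N)Σ|X[k]|², so Σ|X[k]|² = N·Σ|x[n]|² = 3·14.0000

Σ|X[k]|² = N·Σ|x[n]|² = 3·14.0000 = 42.0000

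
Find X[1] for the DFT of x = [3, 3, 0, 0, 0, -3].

X[1] = Σ(n=0 to 5) x[n] · ω_6^(1n) where ω_6 = e^(-2πi/6)
= (3)·ω_6^0 + (3)·ω_6^1 + (0)·ω_6^2 + (0)·ω_6^3 + (0)·ω_6^4 + (-3)·ω_6^5

X[1] = 3.0000-5.1962i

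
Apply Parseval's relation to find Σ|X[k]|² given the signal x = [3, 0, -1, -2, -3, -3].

Parseval: Σ|x[n]|² = (1/N)Σ|X[k]|², so Σ|X[k]|² = N·Σ|x[n]|² = 6·32.0000

Σ|X[k]|² = N·Σ|x[n]|² = 6·32.0000 = 192.0000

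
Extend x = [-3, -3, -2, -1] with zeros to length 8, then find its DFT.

Original 4-point DFT: [-9, -1+2i, -1, -1-2i]
Zero-padded 8-point DFT provides frequency interpolation.

DFT_8([x, 0, ...]) = [-9, -4.4142+4.8284i, -1+2i, -1.5858+0.8284i, -1, -1.5858-0.8284i, -1-2i, -4.4142-4.8284i]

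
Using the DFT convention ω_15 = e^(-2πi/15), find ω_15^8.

ω_15^8 = e^(-2πi·8/15)
= cos(-2π·8/15) + i·sin(-2π·8/15)
= cos(-16π/15) + i·sin(-16π/15)

ω_15^8 = cos(-16π/15) + i·sin(-16π/15) = -0.9781+0.2079i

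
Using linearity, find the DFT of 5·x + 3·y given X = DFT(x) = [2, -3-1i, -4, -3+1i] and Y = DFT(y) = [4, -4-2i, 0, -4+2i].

By linearity: DFT(5x + 3y) = 5·DFT(x) + 3·DFT(y)
= 5·[2, -3-1i, -4, -3+1i] + 3·[4, -4-2i, 0, -4+2i]

Computing element-wise:
Z[0] = 5·(2) + 3·(4) = 22
Z[1] = 5·(-3-1i) + 3·(-4-2i) = -27-11i
Z[2] = 5·(-4) + 3·(0) = -20
Z[3] = 5·(-3+1i) + 3·(-4+2i) = -27+11i

DFT(5x + 3y) = 5·X + 3·Y = [22, -27-11i, -20, -27+11i]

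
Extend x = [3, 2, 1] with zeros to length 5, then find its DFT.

Original 3-point DFT: [6, 1.5000-0.8660i, 1.5000+0.8660i]
Zero-padded 5-point DFT provides frequency interpolation.

DFT_5([x, 0, ...]) = [6, 2.8090-2.4899i, 1.6910-0.2245i, 1.6910+0.2245i, 2.8090+2.4899i]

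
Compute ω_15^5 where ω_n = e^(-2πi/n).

ω_15^5 = e^(-2πi·5/15)
= cos(-2π·5/15) + i·sin(-2π·5/15)
= cos(-10π/15) + i·sin(-10π/15)

ω_15^5 = cos(-10π/15) + i·sin(-10π/15) = -0.5000-0.8660i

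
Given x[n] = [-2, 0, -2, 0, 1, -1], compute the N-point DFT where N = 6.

X[k] = Σ(n=0 to 5) x[n] · ω_6^(nk)
where ω_6 = e^(-2πi/6)

Computing each X[k]:
X[0] = -4
X[1] = -2.0000+1.7321i
X[2] = -1.0000-3.4641i
X[3] = -2
X[4] = -1.0000+3.4641i
X[5] = -2.0000-1.7321i

X = [-4, -2.0000+1.7321i, -1.0000-3.4641i, -2, -1.0000+3.4641i, -2.0000-1.7321i]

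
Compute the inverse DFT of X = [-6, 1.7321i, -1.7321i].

x[n] = (1/3) Σ(k=0 to 2) X[k] · e^(2πikn/3)

Computing each x[n]:
x[0] = -2
x[1] = -3
x[2] = -1

x = [-2, -3, -1]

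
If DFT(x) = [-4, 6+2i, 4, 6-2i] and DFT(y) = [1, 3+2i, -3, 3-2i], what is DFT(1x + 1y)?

By linearity: DFT(1x + 1y) = 1·DFT(x) + 1·DFT(y)
= 1·[-4, 6+2i, 4, 6-2i] + 1·[1, 3+2i, -3, 3-2i]

Computing element-wise:
Z[0] = 1·(-4) + 1·(1) = -3
Z[1] = 1·(6+2i) + 1·(3+2i) = 9+4i
Z[2] = 1·(4) + 1·(-3) = 1
Z[3] = 1·(6-2i) + 1·(3-2i) = 9-4i

DFT(1x + 1y) = 1·X + 1·Y = [-3, 9+4i, 1, 9-4i]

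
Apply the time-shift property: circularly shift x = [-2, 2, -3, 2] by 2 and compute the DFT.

Time shift by 2: X_shifted[k] = ω_4^(2k) · X[k]
Shifted x = [-3, 2, -2, 2]

DFT(x[n-2]) = [-1, -1, -9, -1]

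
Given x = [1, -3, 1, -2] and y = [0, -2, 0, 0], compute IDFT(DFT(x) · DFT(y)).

(x ⊛ y)[n] = Σ(m=0 to 3) x[m] · y[(n-m) mod 4]

Computing each output sample:
(x ⊛ y)[0] = 4
(x ⊛ y)[1] = -2
(x ⊛ y)[2] = 6
(x ⊛ y)[3] = -2

x ⊛ y = [4, -2, 6, -2]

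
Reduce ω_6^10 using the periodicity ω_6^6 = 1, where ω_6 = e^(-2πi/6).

Since ω_6^6 = 1, powers reduce modulo 6.
10 mod 6 = 4
So ω_6^10 = ω_6^4 = e^(-2πi·4/6)

ω_6^10 = ω_6^4 = -0.5000+0.8660i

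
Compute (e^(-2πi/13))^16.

Since ω_13^13 = 1, powers reduce modulo 13.
16 mod 13 = 3
So ω_13^16 = ω_13^3 = e^(-2πi·3/13)

ω_13^16 = ω_13^3 = 0.1205-0.9927i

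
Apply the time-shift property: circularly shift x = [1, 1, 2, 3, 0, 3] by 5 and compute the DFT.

Time shift by 5: X_shifted[k] = ω_6^(5k) · X[k]
Shifted x = [1, 2, 3, 0, 3, 1]

DFT(x[n-5]) = [10, -0.5000-0.8660i, -3.5000-0.8660i, 4, -3.5000+0.8660i, -0.5000+0.8660i]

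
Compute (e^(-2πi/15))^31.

Since ω_15^15 = 1, powers reduce modulo 15.
31 mod 15 = 1
So ω_15^31 = ω_15^1 = e^(-2πi·1/15)

ω_15^31 = ω_15^1 = 0.9135-0.4067i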